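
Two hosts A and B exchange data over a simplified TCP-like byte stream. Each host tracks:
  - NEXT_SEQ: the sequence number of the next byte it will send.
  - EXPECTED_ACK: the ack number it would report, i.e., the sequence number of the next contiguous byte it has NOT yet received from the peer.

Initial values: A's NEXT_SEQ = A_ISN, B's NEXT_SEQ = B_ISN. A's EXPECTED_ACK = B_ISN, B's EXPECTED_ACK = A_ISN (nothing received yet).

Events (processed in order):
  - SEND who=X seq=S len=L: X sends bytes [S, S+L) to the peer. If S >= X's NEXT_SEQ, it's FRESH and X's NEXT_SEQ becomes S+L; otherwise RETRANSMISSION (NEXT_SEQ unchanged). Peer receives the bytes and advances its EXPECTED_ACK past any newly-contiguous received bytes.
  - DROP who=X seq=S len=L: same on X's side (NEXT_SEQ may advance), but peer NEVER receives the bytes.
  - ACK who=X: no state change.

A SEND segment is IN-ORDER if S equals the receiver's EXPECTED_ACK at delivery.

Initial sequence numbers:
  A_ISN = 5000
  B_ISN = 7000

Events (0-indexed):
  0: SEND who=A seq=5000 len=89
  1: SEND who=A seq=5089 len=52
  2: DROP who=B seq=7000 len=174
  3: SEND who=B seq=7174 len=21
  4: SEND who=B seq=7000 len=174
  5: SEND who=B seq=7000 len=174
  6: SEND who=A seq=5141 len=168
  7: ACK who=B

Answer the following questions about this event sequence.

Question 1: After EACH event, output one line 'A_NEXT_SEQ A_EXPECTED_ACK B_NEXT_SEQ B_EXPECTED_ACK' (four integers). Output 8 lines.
5089 7000 7000 5089
5141 7000 7000 5141
5141 7000 7174 5141
5141 7000 7195 5141
5141 7195 7195 5141
5141 7195 7195 5141
5309 7195 7195 5309
5309 7195 7195 5309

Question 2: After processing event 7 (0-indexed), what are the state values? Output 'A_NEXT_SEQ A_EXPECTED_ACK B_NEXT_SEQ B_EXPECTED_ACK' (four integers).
After event 0: A_seq=5089 A_ack=7000 B_seq=7000 B_ack=5089
After event 1: A_seq=5141 A_ack=7000 B_seq=7000 B_ack=5141
After event 2: A_seq=5141 A_ack=7000 B_seq=7174 B_ack=5141
After event 3: A_seq=5141 A_ack=7000 B_seq=7195 B_ack=5141
After event 4: A_seq=5141 A_ack=7195 B_seq=7195 B_ack=5141
After event 5: A_seq=5141 A_ack=7195 B_seq=7195 B_ack=5141
After event 6: A_seq=5309 A_ack=7195 B_seq=7195 B_ack=5309
After event 7: A_seq=5309 A_ack=7195 B_seq=7195 B_ack=5309

5309 7195 7195 5309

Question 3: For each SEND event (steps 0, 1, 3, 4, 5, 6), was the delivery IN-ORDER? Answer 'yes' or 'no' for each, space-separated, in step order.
Step 0: SEND seq=5000 -> in-order
Step 1: SEND seq=5089 -> in-order
Step 3: SEND seq=7174 -> out-of-order
Step 4: SEND seq=7000 -> in-order
Step 5: SEND seq=7000 -> out-of-order
Step 6: SEND seq=5141 -> in-order

Answer: yes yes no yes no yes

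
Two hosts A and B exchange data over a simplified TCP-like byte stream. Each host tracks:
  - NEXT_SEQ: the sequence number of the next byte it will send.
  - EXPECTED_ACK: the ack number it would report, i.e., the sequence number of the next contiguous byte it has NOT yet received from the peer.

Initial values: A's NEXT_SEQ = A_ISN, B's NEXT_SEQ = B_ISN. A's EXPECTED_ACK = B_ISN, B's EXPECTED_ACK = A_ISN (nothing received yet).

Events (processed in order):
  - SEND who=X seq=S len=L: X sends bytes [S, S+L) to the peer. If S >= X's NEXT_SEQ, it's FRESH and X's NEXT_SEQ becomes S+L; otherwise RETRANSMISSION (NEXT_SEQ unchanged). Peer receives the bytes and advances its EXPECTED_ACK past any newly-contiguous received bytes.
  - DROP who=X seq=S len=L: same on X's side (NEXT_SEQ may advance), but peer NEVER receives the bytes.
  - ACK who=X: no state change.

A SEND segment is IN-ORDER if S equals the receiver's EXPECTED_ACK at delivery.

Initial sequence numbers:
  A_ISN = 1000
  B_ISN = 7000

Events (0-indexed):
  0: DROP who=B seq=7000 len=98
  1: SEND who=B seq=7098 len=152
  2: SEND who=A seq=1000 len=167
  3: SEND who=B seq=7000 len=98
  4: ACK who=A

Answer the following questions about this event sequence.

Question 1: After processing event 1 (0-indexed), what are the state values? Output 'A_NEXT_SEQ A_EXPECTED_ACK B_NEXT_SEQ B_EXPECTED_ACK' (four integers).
After event 0: A_seq=1000 A_ack=7000 B_seq=7098 B_ack=1000
After event 1: A_seq=1000 A_ack=7000 B_seq=7250 B_ack=1000

1000 7000 7250 1000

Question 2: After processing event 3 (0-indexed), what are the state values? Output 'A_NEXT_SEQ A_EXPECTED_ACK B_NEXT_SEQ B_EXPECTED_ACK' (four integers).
After event 0: A_seq=1000 A_ack=7000 B_seq=7098 B_ack=1000
After event 1: A_seq=1000 A_ack=7000 B_seq=7250 B_ack=1000
After event 2: A_seq=1167 A_ack=7000 B_seq=7250 B_ack=1167
After event 3: A_seq=1167 A_ack=7250 B_seq=7250 B_ack=1167

1167 7250 7250 1167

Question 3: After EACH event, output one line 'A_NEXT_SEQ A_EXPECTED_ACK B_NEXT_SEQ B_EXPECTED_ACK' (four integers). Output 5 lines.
1000 7000 7098 1000
1000 7000 7250 1000
1167 7000 7250 1167
1167 7250 7250 1167
1167 7250 7250 1167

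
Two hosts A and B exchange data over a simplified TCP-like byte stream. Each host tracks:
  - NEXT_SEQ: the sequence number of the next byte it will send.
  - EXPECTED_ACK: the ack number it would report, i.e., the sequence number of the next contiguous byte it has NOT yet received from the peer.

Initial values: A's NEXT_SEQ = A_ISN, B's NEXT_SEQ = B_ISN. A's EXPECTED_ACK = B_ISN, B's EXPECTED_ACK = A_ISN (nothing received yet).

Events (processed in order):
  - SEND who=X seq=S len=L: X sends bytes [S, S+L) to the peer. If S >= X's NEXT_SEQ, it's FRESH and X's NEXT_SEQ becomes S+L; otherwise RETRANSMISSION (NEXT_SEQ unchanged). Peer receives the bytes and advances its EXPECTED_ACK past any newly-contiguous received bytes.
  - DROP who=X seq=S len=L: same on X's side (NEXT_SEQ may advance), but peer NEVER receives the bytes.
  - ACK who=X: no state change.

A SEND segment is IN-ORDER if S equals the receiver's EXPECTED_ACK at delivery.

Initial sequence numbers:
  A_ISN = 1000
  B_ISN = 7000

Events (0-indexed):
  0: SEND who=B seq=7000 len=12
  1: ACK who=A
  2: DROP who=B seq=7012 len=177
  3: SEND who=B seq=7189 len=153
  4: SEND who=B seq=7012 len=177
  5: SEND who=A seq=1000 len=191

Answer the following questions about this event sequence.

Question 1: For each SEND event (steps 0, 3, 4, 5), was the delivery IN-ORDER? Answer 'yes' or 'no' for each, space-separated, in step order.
Answer: yes no yes yes

Derivation:
Step 0: SEND seq=7000 -> in-order
Step 3: SEND seq=7189 -> out-of-order
Step 4: SEND seq=7012 -> in-order
Step 5: SEND seq=1000 -> in-order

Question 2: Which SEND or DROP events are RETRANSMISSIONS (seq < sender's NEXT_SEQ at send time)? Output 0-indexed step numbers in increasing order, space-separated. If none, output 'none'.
Step 0: SEND seq=7000 -> fresh
Step 2: DROP seq=7012 -> fresh
Step 3: SEND seq=7189 -> fresh
Step 4: SEND seq=7012 -> retransmit
Step 5: SEND seq=1000 -> fresh

Answer: 4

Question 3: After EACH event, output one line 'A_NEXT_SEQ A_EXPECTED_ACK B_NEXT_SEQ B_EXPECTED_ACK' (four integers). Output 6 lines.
1000 7012 7012 1000
1000 7012 7012 1000
1000 7012 7189 1000
1000 7012 7342 1000
1000 7342 7342 1000
1191 7342 7342 1191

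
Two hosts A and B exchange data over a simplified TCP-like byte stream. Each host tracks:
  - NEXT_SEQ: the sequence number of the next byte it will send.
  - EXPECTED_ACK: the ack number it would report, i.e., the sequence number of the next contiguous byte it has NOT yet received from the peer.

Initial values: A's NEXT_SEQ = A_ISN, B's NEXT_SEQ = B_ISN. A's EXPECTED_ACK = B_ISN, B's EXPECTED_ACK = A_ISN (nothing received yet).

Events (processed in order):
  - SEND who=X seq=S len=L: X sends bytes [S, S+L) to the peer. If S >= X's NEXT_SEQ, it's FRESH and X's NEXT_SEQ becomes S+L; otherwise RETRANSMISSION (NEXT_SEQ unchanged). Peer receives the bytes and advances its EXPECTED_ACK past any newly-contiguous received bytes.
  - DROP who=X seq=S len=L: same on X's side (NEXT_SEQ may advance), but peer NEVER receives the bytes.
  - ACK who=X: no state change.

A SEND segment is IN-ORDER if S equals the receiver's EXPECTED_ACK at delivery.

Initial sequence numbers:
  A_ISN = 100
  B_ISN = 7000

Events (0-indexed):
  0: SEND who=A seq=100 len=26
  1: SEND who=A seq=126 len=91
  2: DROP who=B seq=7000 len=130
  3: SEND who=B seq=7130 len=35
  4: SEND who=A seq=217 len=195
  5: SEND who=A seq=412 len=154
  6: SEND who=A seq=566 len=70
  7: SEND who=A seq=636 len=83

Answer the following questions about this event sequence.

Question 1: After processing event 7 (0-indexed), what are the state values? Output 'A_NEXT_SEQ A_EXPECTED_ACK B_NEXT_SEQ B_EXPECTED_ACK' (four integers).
After event 0: A_seq=126 A_ack=7000 B_seq=7000 B_ack=126
After event 1: A_seq=217 A_ack=7000 B_seq=7000 B_ack=217
After event 2: A_seq=217 A_ack=7000 B_seq=7130 B_ack=217
After event 3: A_seq=217 A_ack=7000 B_seq=7165 B_ack=217
After event 4: A_seq=412 A_ack=7000 B_seq=7165 B_ack=412
After event 5: A_seq=566 A_ack=7000 B_seq=7165 B_ack=566
After event 6: A_seq=636 A_ack=7000 B_seq=7165 B_ack=636
After event 7: A_seq=719 A_ack=7000 B_seq=7165 B_ack=719

719 7000 7165 719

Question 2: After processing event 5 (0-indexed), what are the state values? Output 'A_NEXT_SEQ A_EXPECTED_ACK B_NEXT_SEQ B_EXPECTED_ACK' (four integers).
After event 0: A_seq=126 A_ack=7000 B_seq=7000 B_ack=126
After event 1: A_seq=217 A_ack=7000 B_seq=7000 B_ack=217
After event 2: A_seq=217 A_ack=7000 B_seq=7130 B_ack=217
After event 3: A_seq=217 A_ack=7000 B_seq=7165 B_ack=217
After event 4: A_seq=412 A_ack=7000 B_seq=7165 B_ack=412
After event 5: A_seq=566 A_ack=7000 B_seq=7165 B_ack=566

566 7000 7165 566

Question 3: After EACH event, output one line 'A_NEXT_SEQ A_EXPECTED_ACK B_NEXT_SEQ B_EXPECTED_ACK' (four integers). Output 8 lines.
126 7000 7000 126
217 7000 7000 217
217 7000 7130 217
217 7000 7165 217
412 7000 7165 412
566 7000 7165 566
636 7000 7165 636
719 7000 7165 719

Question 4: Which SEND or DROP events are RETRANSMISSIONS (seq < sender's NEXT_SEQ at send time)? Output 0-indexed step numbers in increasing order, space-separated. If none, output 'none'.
Step 0: SEND seq=100 -> fresh
Step 1: SEND seq=126 -> fresh
Step 2: DROP seq=7000 -> fresh
Step 3: SEND seq=7130 -> fresh
Step 4: SEND seq=217 -> fresh
Step 5: SEND seq=412 -> fresh
Step 6: SEND seq=566 -> fresh
Step 7: SEND seq=636 -> fresh

Answer: none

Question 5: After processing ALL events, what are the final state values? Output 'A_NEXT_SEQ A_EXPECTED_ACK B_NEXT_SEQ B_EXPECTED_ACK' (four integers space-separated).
After event 0: A_seq=126 A_ack=7000 B_seq=7000 B_ack=126
After event 1: A_seq=217 A_ack=7000 B_seq=7000 B_ack=217
After event 2: A_seq=217 A_ack=7000 B_seq=7130 B_ack=217
After event 3: A_seq=217 A_ack=7000 B_seq=7165 B_ack=217
After event 4: A_seq=412 A_ack=7000 B_seq=7165 B_ack=412
After event 5: A_seq=566 A_ack=7000 B_seq=7165 B_ack=566
After event 6: A_seq=636 A_ack=7000 B_seq=7165 B_ack=636
After event 7: A_seq=719 A_ack=7000 B_seq=7165 B_ack=719

Answer: 719 7000 7165 719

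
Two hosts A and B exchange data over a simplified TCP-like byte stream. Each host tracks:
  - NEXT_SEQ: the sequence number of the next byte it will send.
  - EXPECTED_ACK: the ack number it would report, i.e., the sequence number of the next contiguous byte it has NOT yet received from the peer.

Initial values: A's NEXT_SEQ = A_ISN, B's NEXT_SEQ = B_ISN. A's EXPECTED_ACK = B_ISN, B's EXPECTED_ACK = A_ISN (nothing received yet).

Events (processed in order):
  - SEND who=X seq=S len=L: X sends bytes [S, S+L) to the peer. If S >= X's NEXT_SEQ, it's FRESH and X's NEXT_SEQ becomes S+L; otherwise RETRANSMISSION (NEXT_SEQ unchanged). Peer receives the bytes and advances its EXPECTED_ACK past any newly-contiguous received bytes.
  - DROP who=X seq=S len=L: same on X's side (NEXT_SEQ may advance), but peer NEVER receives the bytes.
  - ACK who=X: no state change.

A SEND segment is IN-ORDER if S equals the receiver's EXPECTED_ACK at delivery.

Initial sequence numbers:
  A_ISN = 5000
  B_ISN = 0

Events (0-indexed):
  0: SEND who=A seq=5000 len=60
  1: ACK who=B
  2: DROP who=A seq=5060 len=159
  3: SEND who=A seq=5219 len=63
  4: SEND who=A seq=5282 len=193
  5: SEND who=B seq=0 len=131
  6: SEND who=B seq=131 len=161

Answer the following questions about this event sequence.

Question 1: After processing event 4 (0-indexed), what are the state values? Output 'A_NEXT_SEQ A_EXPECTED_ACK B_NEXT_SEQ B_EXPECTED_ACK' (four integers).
After event 0: A_seq=5060 A_ack=0 B_seq=0 B_ack=5060
After event 1: A_seq=5060 A_ack=0 B_seq=0 B_ack=5060
After event 2: A_seq=5219 A_ack=0 B_seq=0 B_ack=5060
After event 3: A_seq=5282 A_ack=0 B_seq=0 B_ack=5060
After event 4: A_seq=5475 A_ack=0 B_seq=0 B_ack=5060

5475 0 0 5060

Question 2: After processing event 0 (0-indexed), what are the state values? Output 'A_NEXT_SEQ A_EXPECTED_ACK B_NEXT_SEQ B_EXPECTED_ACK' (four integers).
After event 0: A_seq=5060 A_ack=0 B_seq=0 B_ack=5060

5060 0 0 5060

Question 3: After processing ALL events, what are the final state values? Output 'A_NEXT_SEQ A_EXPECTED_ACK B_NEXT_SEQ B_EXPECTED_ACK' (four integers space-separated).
After event 0: A_seq=5060 A_ack=0 B_seq=0 B_ack=5060
After event 1: A_seq=5060 A_ack=0 B_seq=0 B_ack=5060
After event 2: A_seq=5219 A_ack=0 B_seq=0 B_ack=5060
After event 3: A_seq=5282 A_ack=0 B_seq=0 B_ack=5060
After event 4: A_seq=5475 A_ack=0 B_seq=0 B_ack=5060
After event 5: A_seq=5475 A_ack=131 B_seq=131 B_ack=5060
After event 6: A_seq=5475 A_ack=292 B_seq=292 B_ack=5060

Answer: 5475 292 292 5060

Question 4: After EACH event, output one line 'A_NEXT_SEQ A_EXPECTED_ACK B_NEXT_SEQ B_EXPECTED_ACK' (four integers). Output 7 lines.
5060 0 0 5060
5060 0 0 5060
5219 0 0 5060
5282 0 0 5060
5475 0 0 5060
5475 131 131 5060
5475 292 292 5060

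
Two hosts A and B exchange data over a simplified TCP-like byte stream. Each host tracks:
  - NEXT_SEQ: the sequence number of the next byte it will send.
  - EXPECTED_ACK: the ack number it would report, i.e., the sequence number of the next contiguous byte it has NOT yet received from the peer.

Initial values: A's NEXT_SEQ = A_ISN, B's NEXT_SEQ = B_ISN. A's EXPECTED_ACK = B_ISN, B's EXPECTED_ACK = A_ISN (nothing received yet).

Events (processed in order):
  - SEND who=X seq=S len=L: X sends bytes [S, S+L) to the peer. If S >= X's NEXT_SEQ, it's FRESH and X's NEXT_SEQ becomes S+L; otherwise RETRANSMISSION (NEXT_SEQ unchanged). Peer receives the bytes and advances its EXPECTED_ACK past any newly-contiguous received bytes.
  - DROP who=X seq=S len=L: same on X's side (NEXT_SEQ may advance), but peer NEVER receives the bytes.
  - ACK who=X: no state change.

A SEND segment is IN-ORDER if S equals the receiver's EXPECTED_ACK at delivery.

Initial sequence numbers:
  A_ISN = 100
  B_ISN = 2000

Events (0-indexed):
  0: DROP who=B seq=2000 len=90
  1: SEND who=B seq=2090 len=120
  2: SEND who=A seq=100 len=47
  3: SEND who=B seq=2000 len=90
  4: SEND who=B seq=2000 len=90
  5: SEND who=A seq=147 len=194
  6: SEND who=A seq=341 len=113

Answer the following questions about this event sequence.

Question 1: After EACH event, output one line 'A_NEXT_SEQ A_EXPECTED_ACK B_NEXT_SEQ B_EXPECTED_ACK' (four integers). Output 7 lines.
100 2000 2090 100
100 2000 2210 100
147 2000 2210 147
147 2210 2210 147
147 2210 2210 147
341 2210 2210 341
454 2210 2210 454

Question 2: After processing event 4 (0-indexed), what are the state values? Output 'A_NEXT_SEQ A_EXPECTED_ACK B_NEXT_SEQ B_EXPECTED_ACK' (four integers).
After event 0: A_seq=100 A_ack=2000 B_seq=2090 B_ack=100
After event 1: A_seq=100 A_ack=2000 B_seq=2210 B_ack=100
After event 2: A_seq=147 A_ack=2000 B_seq=2210 B_ack=147
After event 3: A_seq=147 A_ack=2210 B_seq=2210 B_ack=147
After event 4: A_seq=147 A_ack=2210 B_seq=2210 B_ack=147

147 2210 2210 147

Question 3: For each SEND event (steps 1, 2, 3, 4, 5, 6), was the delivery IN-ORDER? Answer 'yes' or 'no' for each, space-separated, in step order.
Step 1: SEND seq=2090 -> out-of-order
Step 2: SEND seq=100 -> in-order
Step 3: SEND seq=2000 -> in-order
Step 4: SEND seq=2000 -> out-of-order
Step 5: SEND seq=147 -> in-order
Step 6: SEND seq=341 -> in-order

Answer: no yes yes no yes yes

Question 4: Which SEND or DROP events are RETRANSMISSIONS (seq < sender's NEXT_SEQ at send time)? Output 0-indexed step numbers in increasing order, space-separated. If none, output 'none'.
Answer: 3 4

Derivation:
Step 0: DROP seq=2000 -> fresh
Step 1: SEND seq=2090 -> fresh
Step 2: SEND seq=100 -> fresh
Step 3: SEND seq=2000 -> retransmit
Step 4: SEND seq=2000 -> retransmit
Step 5: SEND seq=147 -> fresh
Step 6: SEND seq=341 -> fresh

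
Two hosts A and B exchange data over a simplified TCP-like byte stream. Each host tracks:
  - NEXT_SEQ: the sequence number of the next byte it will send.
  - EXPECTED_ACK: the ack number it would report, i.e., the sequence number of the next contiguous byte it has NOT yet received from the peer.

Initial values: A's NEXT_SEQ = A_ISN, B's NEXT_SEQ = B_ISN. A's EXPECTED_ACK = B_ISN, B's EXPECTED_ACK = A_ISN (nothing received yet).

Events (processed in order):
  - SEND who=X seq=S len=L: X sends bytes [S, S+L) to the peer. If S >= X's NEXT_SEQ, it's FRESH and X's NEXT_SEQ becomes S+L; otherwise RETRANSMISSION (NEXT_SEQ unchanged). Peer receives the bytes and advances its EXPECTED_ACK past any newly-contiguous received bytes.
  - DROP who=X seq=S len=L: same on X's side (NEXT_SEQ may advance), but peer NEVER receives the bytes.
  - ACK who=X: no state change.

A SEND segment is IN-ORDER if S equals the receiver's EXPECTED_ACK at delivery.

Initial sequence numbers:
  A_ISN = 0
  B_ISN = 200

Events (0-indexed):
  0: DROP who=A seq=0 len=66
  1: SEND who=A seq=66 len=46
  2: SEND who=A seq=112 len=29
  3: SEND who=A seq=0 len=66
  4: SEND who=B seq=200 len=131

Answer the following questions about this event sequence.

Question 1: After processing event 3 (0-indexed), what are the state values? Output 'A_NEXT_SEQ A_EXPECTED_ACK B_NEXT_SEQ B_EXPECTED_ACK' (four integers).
After event 0: A_seq=66 A_ack=200 B_seq=200 B_ack=0
After event 1: A_seq=112 A_ack=200 B_seq=200 B_ack=0
After event 2: A_seq=141 A_ack=200 B_seq=200 B_ack=0
After event 3: A_seq=141 A_ack=200 B_seq=200 B_ack=141

141 200 200 141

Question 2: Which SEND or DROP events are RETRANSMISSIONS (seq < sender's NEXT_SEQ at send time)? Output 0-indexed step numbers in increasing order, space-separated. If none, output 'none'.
Step 0: DROP seq=0 -> fresh
Step 1: SEND seq=66 -> fresh
Step 2: SEND seq=112 -> fresh
Step 3: SEND seq=0 -> retransmit
Step 4: SEND seq=200 -> fresh

Answer: 3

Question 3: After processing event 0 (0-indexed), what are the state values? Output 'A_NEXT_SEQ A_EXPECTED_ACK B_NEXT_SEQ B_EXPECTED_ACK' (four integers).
After event 0: A_seq=66 A_ack=200 B_seq=200 B_ack=0

66 200 200 0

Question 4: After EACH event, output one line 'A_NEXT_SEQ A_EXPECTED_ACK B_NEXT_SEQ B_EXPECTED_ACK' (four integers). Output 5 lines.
66 200 200 0
112 200 200 0
141 200 200 0
141 200 200 141
141 331 331 141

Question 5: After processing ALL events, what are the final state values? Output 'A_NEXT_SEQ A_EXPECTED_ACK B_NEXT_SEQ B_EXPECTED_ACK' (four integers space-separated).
After event 0: A_seq=66 A_ack=200 B_seq=200 B_ack=0
After event 1: A_seq=112 A_ack=200 B_seq=200 B_ack=0
After event 2: A_seq=141 A_ack=200 B_seq=200 B_ack=0
After event 3: A_seq=141 A_ack=200 B_seq=200 B_ack=141
After event 4: A_seq=141 A_ack=331 B_seq=331 B_ack=141

Answer: 141 331 331 141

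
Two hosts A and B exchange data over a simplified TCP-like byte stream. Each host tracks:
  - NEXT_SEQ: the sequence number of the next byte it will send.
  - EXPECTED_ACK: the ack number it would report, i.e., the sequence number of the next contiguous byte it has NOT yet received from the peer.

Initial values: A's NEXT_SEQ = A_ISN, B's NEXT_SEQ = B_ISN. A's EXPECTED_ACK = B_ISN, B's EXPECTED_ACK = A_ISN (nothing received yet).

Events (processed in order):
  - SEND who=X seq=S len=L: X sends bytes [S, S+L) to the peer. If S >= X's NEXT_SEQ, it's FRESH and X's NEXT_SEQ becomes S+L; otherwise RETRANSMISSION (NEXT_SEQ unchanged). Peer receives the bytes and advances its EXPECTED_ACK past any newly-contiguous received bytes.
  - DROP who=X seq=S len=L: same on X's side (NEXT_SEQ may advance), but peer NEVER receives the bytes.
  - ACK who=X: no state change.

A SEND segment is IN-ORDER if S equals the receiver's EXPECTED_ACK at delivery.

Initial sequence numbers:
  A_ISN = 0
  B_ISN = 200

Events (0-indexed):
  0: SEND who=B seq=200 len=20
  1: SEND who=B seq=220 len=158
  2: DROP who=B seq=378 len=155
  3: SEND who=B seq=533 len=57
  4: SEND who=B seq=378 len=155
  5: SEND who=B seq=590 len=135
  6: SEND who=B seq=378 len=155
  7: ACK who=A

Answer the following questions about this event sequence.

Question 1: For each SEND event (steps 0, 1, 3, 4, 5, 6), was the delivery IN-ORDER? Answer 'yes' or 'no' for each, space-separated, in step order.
Step 0: SEND seq=200 -> in-order
Step 1: SEND seq=220 -> in-order
Step 3: SEND seq=533 -> out-of-order
Step 4: SEND seq=378 -> in-order
Step 5: SEND seq=590 -> in-order
Step 6: SEND seq=378 -> out-of-order

Answer: yes yes no yes yes no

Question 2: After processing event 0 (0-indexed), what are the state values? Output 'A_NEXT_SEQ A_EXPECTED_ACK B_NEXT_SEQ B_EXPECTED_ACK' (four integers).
After event 0: A_seq=0 A_ack=220 B_seq=220 B_ack=0

0 220 220 0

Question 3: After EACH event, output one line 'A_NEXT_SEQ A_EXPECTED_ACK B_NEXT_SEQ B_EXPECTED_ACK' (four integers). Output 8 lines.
0 220 220 0
0 378 378 0
0 378 533 0
0 378 590 0
0 590 590 0
0 725 725 0
0 725 725 0
0 725 725 0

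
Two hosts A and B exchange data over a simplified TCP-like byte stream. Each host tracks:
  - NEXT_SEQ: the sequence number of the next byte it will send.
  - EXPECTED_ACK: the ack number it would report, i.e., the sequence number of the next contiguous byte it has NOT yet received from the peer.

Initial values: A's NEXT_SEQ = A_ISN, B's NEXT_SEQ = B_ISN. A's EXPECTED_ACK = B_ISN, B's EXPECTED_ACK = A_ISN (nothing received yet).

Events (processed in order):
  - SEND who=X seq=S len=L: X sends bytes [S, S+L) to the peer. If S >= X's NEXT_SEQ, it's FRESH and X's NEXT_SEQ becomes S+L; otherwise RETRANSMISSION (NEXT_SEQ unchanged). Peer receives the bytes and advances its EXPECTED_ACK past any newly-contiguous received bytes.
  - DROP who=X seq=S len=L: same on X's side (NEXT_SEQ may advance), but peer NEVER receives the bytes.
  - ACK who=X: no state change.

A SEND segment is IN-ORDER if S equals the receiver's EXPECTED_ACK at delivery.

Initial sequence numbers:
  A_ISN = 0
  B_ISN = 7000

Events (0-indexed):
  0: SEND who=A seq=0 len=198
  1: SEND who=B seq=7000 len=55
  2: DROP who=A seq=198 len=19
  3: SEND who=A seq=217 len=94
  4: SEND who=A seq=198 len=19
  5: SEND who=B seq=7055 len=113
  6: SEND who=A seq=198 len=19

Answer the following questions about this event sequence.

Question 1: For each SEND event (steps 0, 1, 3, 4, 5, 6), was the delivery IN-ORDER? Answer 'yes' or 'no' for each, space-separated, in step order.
Answer: yes yes no yes yes no

Derivation:
Step 0: SEND seq=0 -> in-order
Step 1: SEND seq=7000 -> in-order
Step 3: SEND seq=217 -> out-of-order
Step 4: SEND seq=198 -> in-order
Step 5: SEND seq=7055 -> in-order
Step 6: SEND seq=198 -> out-of-order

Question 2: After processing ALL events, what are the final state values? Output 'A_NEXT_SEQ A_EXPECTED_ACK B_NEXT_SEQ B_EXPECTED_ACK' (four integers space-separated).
After event 0: A_seq=198 A_ack=7000 B_seq=7000 B_ack=198
After event 1: A_seq=198 A_ack=7055 B_seq=7055 B_ack=198
After event 2: A_seq=217 A_ack=7055 B_seq=7055 B_ack=198
After event 3: A_seq=311 A_ack=7055 B_seq=7055 B_ack=198
After event 4: A_seq=311 A_ack=7055 B_seq=7055 B_ack=311
After event 5: A_seq=311 A_ack=7168 B_seq=7168 B_ack=311
After event 6: A_seq=311 A_ack=7168 B_seq=7168 B_ack=311

Answer: 311 7168 7168 311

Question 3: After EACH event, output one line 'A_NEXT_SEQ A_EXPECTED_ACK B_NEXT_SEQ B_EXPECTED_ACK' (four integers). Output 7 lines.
198 7000 7000 198
198 7055 7055 198
217 7055 7055 198
311 7055 7055 198
311 7055 7055 311
311 7168 7168 311
311 7168 7168 311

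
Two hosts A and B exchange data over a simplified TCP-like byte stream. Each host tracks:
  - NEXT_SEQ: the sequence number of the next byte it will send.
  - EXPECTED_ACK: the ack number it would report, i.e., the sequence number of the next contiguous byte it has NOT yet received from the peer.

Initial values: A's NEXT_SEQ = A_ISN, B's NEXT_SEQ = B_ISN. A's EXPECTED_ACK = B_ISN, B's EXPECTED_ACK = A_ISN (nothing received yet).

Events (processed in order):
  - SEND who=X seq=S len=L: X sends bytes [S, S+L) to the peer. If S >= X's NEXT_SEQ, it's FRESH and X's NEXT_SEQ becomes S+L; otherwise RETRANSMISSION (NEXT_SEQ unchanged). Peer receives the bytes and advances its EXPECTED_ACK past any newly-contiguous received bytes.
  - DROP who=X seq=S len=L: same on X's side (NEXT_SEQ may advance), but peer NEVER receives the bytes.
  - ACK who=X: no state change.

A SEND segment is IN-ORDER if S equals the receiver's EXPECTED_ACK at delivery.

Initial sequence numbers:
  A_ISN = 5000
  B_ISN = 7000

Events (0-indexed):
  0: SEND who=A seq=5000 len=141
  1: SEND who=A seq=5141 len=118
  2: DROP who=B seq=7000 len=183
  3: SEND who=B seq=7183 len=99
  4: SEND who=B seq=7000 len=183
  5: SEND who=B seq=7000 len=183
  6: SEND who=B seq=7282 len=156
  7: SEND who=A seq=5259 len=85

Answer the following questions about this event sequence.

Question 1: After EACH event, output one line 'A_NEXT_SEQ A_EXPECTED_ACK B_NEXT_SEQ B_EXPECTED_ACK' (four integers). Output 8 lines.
5141 7000 7000 5141
5259 7000 7000 5259
5259 7000 7183 5259
5259 7000 7282 5259
5259 7282 7282 5259
5259 7282 7282 5259
5259 7438 7438 5259
5344 7438 7438 5344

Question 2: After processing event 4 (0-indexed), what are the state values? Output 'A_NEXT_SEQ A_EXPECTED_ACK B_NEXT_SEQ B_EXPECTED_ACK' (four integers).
After event 0: A_seq=5141 A_ack=7000 B_seq=7000 B_ack=5141
After event 1: A_seq=5259 A_ack=7000 B_seq=7000 B_ack=5259
After event 2: A_seq=5259 A_ack=7000 B_seq=7183 B_ack=5259
After event 3: A_seq=5259 A_ack=7000 B_seq=7282 B_ack=5259
After event 4: A_seq=5259 A_ack=7282 B_seq=7282 B_ack=5259

5259 7282 7282 5259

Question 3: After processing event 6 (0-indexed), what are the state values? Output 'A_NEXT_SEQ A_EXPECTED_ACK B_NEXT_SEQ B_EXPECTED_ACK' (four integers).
After event 0: A_seq=5141 A_ack=7000 B_seq=7000 B_ack=5141
After event 1: A_seq=5259 A_ack=7000 B_seq=7000 B_ack=5259
After event 2: A_seq=5259 A_ack=7000 B_seq=7183 B_ack=5259
After event 3: A_seq=5259 A_ack=7000 B_seq=7282 B_ack=5259
After event 4: A_seq=5259 A_ack=7282 B_seq=7282 B_ack=5259
After event 5: A_seq=5259 A_ack=7282 B_seq=7282 B_ack=5259
After event 6: A_seq=5259 A_ack=7438 B_seq=7438 B_ack=5259

5259 7438 7438 5259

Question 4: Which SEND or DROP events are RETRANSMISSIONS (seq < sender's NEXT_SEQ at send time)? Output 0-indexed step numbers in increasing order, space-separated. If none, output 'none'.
Answer: 4 5

Derivation:
Step 0: SEND seq=5000 -> fresh
Step 1: SEND seq=5141 -> fresh
Step 2: DROP seq=7000 -> fresh
Step 3: SEND seq=7183 -> fresh
Step 4: SEND seq=7000 -> retransmit
Step 5: SEND seq=7000 -> retransmit
Step 6: SEND seq=7282 -> fresh
Step 7: SEND seq=5259 -> fresh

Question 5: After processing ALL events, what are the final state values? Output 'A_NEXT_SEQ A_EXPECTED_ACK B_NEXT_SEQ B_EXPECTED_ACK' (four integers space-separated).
After event 0: A_seq=5141 A_ack=7000 B_seq=7000 B_ack=5141
After event 1: A_seq=5259 A_ack=7000 B_seq=7000 B_ack=5259
After event 2: A_seq=5259 A_ack=7000 B_seq=7183 B_ack=5259
After event 3: A_seq=5259 A_ack=7000 B_seq=7282 B_ack=5259
After event 4: A_seq=5259 A_ack=7282 B_seq=7282 B_ack=5259
After event 5: A_seq=5259 A_ack=7282 B_seq=7282 B_ack=5259
After event 6: A_seq=5259 A_ack=7438 B_seq=7438 B_ack=5259
After event 7: A_seq=5344 A_ack=7438 B_seq=7438 B_ack=5344

Answer: 5344 7438 7438 5344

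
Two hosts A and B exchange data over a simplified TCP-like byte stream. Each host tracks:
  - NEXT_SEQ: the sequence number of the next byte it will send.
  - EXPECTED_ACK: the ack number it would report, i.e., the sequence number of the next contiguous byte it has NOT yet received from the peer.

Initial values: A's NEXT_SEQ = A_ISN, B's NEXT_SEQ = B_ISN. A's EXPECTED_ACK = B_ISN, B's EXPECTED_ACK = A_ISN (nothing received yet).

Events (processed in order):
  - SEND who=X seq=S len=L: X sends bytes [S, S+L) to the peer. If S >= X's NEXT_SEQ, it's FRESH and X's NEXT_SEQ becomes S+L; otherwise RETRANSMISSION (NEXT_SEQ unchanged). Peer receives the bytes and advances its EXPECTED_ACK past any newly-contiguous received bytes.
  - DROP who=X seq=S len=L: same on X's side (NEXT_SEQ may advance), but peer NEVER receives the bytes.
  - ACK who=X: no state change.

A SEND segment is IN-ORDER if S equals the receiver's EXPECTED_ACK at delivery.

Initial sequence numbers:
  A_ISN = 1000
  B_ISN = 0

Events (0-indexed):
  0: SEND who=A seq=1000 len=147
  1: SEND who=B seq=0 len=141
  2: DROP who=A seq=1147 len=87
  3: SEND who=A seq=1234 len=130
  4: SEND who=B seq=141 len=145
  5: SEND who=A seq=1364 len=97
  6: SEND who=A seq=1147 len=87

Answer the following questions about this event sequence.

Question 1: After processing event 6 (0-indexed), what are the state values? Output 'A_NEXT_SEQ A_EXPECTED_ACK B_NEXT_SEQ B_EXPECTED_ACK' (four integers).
After event 0: A_seq=1147 A_ack=0 B_seq=0 B_ack=1147
After event 1: A_seq=1147 A_ack=141 B_seq=141 B_ack=1147
After event 2: A_seq=1234 A_ack=141 B_seq=141 B_ack=1147
After event 3: A_seq=1364 A_ack=141 B_seq=141 B_ack=1147
After event 4: A_seq=1364 A_ack=286 B_seq=286 B_ack=1147
After event 5: A_seq=1461 A_ack=286 B_seq=286 B_ack=1147
After event 6: A_seq=1461 A_ack=286 B_seq=286 B_ack=1461

1461 286 286 1461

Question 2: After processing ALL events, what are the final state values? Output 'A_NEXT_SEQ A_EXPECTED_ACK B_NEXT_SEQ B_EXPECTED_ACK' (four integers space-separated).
After event 0: A_seq=1147 A_ack=0 B_seq=0 B_ack=1147
After event 1: A_seq=1147 A_ack=141 B_seq=141 B_ack=1147
After event 2: A_seq=1234 A_ack=141 B_seq=141 B_ack=1147
After event 3: A_seq=1364 A_ack=141 B_seq=141 B_ack=1147
After event 4: A_seq=1364 A_ack=286 B_seq=286 B_ack=1147
After event 5: A_seq=1461 A_ack=286 B_seq=286 B_ack=1147
After event 6: A_seq=1461 A_ack=286 B_seq=286 B_ack=1461

Answer: 1461 286 286 1461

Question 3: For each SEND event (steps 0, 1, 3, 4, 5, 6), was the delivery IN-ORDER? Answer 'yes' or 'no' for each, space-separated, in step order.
Step 0: SEND seq=1000 -> in-order
Step 1: SEND seq=0 -> in-order
Step 3: SEND seq=1234 -> out-of-order
Step 4: SEND seq=141 -> in-order
Step 5: SEND seq=1364 -> out-of-order
Step 6: SEND seq=1147 -> in-order

Answer: yes yes no yes no yes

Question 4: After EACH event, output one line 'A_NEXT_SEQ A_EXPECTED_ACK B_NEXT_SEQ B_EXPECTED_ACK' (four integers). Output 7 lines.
1147 0 0 1147
1147 141 141 1147
1234 141 141 1147
1364 141 141 1147
1364 286 286 1147
1461 286 286 1147
1461 286 286 1461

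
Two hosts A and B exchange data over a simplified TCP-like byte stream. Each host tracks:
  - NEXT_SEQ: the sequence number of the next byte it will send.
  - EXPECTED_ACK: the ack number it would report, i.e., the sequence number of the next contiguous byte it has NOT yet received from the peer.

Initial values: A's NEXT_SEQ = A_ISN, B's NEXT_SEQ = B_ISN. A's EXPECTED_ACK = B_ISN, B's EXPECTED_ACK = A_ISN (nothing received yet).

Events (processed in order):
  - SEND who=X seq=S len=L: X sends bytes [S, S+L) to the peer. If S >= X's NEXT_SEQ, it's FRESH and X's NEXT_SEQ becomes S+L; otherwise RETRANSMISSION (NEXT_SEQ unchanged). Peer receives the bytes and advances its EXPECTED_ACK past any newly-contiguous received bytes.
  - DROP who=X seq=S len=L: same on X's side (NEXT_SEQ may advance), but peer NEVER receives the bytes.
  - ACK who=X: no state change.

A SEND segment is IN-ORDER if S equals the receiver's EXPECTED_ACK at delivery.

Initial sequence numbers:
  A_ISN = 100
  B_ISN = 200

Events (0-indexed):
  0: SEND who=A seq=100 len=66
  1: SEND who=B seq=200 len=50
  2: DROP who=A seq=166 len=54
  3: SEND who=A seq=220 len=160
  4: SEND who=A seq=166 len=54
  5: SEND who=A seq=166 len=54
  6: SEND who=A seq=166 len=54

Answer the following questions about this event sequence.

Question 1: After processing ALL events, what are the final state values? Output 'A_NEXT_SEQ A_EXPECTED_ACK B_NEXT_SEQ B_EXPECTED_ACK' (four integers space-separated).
Answer: 380 250 250 380

Derivation:
After event 0: A_seq=166 A_ack=200 B_seq=200 B_ack=166
After event 1: A_seq=166 A_ack=250 B_seq=250 B_ack=166
After event 2: A_seq=220 A_ack=250 B_seq=250 B_ack=166
After event 3: A_seq=380 A_ack=250 B_seq=250 B_ack=166
After event 4: A_seq=380 A_ack=250 B_seq=250 B_ack=380
After event 5: A_seq=380 A_ack=250 B_seq=250 B_ack=380
After event 6: A_seq=380 A_ack=250 B_seq=250 B_ack=380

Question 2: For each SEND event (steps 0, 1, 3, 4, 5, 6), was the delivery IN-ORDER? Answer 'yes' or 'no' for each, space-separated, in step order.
Step 0: SEND seq=100 -> in-order
Step 1: SEND seq=200 -> in-order
Step 3: SEND seq=220 -> out-of-order
Step 4: SEND seq=166 -> in-order
Step 5: SEND seq=166 -> out-of-order
Step 6: SEND seq=166 -> out-of-order

Answer: yes yes no yes no no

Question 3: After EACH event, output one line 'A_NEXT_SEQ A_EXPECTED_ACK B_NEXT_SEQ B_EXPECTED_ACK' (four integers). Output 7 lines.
166 200 200 166
166 250 250 166
220 250 250 166
380 250 250 166
380 250 250 380
380 250 250 380
380 250 250 380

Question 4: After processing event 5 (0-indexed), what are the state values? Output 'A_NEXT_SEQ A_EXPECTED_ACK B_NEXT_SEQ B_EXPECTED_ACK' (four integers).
After event 0: A_seq=166 A_ack=200 B_seq=200 B_ack=166
After event 1: A_seq=166 A_ack=250 B_seq=250 B_ack=166
After event 2: A_seq=220 A_ack=250 B_seq=250 B_ack=166
After event 3: A_seq=380 A_ack=250 B_seq=250 B_ack=166
After event 4: A_seq=380 A_ack=250 B_seq=250 B_ack=380
After event 5: A_seq=380 A_ack=250 B_seq=250 B_ack=380

380 250 250 380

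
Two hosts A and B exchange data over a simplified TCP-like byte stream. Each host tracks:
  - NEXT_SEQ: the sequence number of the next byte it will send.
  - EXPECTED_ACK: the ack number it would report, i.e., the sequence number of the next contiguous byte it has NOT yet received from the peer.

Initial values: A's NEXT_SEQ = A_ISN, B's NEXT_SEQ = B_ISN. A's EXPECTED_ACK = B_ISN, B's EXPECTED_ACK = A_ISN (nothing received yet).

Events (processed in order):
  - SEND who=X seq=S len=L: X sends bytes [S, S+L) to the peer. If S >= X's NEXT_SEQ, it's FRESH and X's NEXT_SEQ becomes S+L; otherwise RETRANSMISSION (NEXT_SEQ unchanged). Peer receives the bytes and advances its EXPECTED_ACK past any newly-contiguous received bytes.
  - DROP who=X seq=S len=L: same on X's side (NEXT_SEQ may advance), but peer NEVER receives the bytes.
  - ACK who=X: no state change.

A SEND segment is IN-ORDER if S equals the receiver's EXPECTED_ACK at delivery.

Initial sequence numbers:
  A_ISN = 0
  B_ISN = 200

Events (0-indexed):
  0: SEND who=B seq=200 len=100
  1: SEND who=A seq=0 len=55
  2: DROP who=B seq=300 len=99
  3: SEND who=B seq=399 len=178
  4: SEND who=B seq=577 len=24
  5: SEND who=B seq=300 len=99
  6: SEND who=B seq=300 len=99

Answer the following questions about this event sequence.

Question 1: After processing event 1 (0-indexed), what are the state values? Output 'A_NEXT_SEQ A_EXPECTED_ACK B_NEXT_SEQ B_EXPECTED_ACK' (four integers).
After event 0: A_seq=0 A_ack=300 B_seq=300 B_ack=0
After event 1: A_seq=55 A_ack=300 B_seq=300 B_ack=55

55 300 300 55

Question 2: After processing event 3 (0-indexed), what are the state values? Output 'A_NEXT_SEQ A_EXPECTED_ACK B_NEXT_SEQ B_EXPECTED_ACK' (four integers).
After event 0: A_seq=0 A_ack=300 B_seq=300 B_ack=0
After event 1: A_seq=55 A_ack=300 B_seq=300 B_ack=55
After event 2: A_seq=55 A_ack=300 B_seq=399 B_ack=55
After event 3: A_seq=55 A_ack=300 B_seq=577 B_ack=55

55 300 577 55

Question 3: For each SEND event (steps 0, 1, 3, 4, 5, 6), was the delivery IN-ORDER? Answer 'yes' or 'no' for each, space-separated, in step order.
Answer: yes yes no no yes no

Derivation:
Step 0: SEND seq=200 -> in-order
Step 1: SEND seq=0 -> in-order
Step 3: SEND seq=399 -> out-of-order
Step 4: SEND seq=577 -> out-of-order
Step 5: SEND seq=300 -> in-order
Step 6: SEND seq=300 -> out-of-order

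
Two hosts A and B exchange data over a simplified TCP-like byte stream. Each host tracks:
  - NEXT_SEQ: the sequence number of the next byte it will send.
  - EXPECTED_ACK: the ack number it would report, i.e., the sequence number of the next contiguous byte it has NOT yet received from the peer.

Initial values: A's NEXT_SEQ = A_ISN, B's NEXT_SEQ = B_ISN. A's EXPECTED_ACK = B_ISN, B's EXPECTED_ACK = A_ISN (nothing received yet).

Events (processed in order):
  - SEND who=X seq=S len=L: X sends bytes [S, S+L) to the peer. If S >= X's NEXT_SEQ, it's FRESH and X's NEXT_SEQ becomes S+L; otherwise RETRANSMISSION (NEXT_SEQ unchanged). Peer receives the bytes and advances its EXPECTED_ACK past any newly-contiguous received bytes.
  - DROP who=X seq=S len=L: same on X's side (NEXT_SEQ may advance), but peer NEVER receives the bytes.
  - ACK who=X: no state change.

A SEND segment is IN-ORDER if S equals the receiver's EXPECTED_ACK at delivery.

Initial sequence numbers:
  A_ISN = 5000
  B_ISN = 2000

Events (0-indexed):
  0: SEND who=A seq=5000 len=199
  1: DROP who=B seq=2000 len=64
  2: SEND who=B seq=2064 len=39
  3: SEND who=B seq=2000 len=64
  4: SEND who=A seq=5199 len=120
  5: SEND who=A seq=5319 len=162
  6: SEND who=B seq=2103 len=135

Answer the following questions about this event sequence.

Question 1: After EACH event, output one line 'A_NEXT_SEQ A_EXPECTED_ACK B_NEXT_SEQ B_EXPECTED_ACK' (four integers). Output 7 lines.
5199 2000 2000 5199
5199 2000 2064 5199
5199 2000 2103 5199
5199 2103 2103 5199
5319 2103 2103 5319
5481 2103 2103 5481
5481 2238 2238 5481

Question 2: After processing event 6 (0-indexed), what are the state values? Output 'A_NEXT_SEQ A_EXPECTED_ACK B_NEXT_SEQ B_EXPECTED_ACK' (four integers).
After event 0: A_seq=5199 A_ack=2000 B_seq=2000 B_ack=5199
After event 1: A_seq=5199 A_ack=2000 B_seq=2064 B_ack=5199
After event 2: A_seq=5199 A_ack=2000 B_seq=2103 B_ack=5199
After event 3: A_seq=5199 A_ack=2103 B_seq=2103 B_ack=5199
After event 4: A_seq=5319 A_ack=2103 B_seq=2103 B_ack=5319
After event 5: A_seq=5481 A_ack=2103 B_seq=2103 B_ack=5481
After event 6: A_seq=5481 A_ack=2238 B_seq=2238 B_ack=5481

5481 2238 2238 5481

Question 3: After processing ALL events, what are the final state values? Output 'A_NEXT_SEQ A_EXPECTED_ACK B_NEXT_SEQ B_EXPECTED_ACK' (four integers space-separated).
After event 0: A_seq=5199 A_ack=2000 B_seq=2000 B_ack=5199
After event 1: A_seq=5199 A_ack=2000 B_seq=2064 B_ack=5199
After event 2: A_seq=5199 A_ack=2000 B_seq=2103 B_ack=5199
After event 3: A_seq=5199 A_ack=2103 B_seq=2103 B_ack=5199
After event 4: A_seq=5319 A_ack=2103 B_seq=2103 B_ack=5319
After event 5: A_seq=5481 A_ack=2103 B_seq=2103 B_ack=5481
After event 6: A_seq=5481 A_ack=2238 B_seq=2238 B_ack=5481

Answer: 5481 2238 2238 5481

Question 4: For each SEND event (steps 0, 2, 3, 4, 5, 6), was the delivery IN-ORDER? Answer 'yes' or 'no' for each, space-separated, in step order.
Step 0: SEND seq=5000 -> in-order
Step 2: SEND seq=2064 -> out-of-order
Step 3: SEND seq=2000 -> in-order
Step 4: SEND seq=5199 -> in-order
Step 5: SEND seq=5319 -> in-order
Step 6: SEND seq=2103 -> in-order

Answer: yes no yes yes yes yes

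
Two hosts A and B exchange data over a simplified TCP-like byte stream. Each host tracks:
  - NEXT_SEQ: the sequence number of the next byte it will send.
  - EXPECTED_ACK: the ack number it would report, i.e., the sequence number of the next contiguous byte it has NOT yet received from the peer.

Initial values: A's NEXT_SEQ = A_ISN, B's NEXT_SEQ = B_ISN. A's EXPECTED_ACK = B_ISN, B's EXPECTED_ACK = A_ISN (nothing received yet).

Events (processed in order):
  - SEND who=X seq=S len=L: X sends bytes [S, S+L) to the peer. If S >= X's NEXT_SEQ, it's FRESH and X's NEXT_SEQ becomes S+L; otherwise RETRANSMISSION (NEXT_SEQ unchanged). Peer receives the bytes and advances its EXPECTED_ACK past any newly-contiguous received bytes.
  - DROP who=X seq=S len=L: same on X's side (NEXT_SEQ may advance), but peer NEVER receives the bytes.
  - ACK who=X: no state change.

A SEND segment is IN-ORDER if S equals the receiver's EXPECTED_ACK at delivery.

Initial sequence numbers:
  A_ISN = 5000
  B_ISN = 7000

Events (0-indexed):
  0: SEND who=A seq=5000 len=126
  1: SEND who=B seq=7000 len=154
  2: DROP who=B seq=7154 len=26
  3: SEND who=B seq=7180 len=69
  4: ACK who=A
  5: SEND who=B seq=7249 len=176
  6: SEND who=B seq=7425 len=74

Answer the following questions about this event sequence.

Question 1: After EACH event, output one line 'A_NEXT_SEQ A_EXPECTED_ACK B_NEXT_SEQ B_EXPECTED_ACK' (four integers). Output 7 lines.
5126 7000 7000 5126
5126 7154 7154 5126
5126 7154 7180 5126
5126 7154 7249 5126
5126 7154 7249 5126
5126 7154 7425 5126
5126 7154 7499 5126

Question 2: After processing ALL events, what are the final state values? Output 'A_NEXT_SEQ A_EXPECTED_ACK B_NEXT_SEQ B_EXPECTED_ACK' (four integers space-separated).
Answer: 5126 7154 7499 5126

Derivation:
After event 0: A_seq=5126 A_ack=7000 B_seq=7000 B_ack=5126
After event 1: A_seq=5126 A_ack=7154 B_seq=7154 B_ack=5126
After event 2: A_seq=5126 A_ack=7154 B_seq=7180 B_ack=5126
After event 3: A_seq=5126 A_ack=7154 B_seq=7249 B_ack=5126
After event 4: A_seq=5126 A_ack=7154 B_seq=7249 B_ack=5126
After event 5: A_seq=5126 A_ack=7154 B_seq=7425 B_ack=5126
After event 6: A_seq=5126 A_ack=7154 B_seq=7499 B_ack=5126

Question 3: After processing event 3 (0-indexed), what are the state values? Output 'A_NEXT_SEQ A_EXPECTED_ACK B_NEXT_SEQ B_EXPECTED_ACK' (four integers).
After event 0: A_seq=5126 A_ack=7000 B_seq=7000 B_ack=5126
After event 1: A_seq=5126 A_ack=7154 B_seq=7154 B_ack=5126
After event 2: A_seq=5126 A_ack=7154 B_seq=7180 B_ack=5126
After event 3: A_seq=5126 A_ack=7154 B_seq=7249 B_ack=5126

5126 7154 7249 5126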